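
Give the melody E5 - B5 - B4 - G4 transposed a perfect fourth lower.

B4 F#5 F#4 D4

E5 down a perfect fourth is B4.
B5 down a perfect fourth is F#5.
B4 down a perfect fourth is F#4.
G4 down a perfect fourth is D4.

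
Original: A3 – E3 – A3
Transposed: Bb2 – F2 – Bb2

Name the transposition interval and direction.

down a major seventh

Take the first pair: A3 → Bb2. A to B spans 7 letter names, so the interval is some kind of seventh.
Bb2 to A3 is 11 semitones, which makes it a major seventh; the second version is lower, so the direction is down.
Checking another pair — A3 → Bb2 — gives the same interval.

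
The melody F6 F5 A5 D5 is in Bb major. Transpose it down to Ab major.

Bb major to Ab major down is a major second, so every note moves down by that interval.
F6 becomes Eb6
F5 becomes Eb5
A5 becomes G5
D5 becomes C5

Eb6 Eb5 G5 C5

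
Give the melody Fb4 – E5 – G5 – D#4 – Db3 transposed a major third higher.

Ab4 G#5 B5 F##4 F3

Fb4 -> Ab4
E5 -> G#5
G5 -> B5
D#4 -> F##4
Db3 -> F3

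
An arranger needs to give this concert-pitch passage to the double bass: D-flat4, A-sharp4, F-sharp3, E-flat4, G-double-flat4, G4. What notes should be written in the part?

Db5 A#5 F#4 Eb5 Gbb5 G5

The double bass sounds a perfect octave below written, so the written part must be a perfect octave above concert — transpose each note up.
Db4 -> Db5
A#4 -> A#5
F#3 -> F#4
Eb4 -> Eb5
Gbb4 -> Gbb5
G4 -> G5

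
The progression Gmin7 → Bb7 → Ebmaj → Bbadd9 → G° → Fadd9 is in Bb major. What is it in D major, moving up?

Bmin7 D7 Gmaj Dadd9 B° Aadd9

Bb major up to D major is a major third; each chord root moves by that interval while the quality stays the same.
Gmin7: root G up a major third → B, giving Bmin7.
Bb7: root Bb up a major third → D, giving D7.
Ebmaj: root Eb up a major third → G, giving Gmaj.
Bbadd9: root Bb up a major third → D, giving Dadd9.
G°: root G up a major third → B, giving B°.
Fadd9: root F up a major third → A, giving Aadd9.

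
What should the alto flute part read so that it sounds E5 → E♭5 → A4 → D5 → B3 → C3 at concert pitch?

The alto flute sounds a perfect fourth below written, so the written part must be a perfect fourth above concert — transpose each note up.
E5 -> A5
Eb5 -> Ab5
A4 -> D5
D5 -> G5
B3 -> E4
C3 -> F3

A5 Ab5 D5 G5 E4 F3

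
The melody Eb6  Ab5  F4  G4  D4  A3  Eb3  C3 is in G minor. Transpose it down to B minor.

From G down to B is a minor sixth; apply that to each pitch.
Eb6 to G5
Ab5 to C5
F4 to A3
G4 to B3
D4 to F#3
A3 to C#3
Eb3 to G2
C3 to E2

G5 C5 A3 B3 F#3 C#3 G2 E2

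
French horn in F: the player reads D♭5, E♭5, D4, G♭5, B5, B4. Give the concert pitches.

Gb4 Ab4 G3 Cb5 E5 E4

Written C4 on the French horn in F sounds as F3, a perfect fifth lower; apply that shift to every note.
Db5 becomes Gb4
Eb5 becomes Ab4
D4 becomes G3
Gb5 becomes Cb5
B5 becomes E5
B4 becomes E4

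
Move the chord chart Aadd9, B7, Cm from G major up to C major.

Dadd9 E7 Fm

G major up to C major is a perfect fourth; each chord root moves by that interval while the quality stays the same.
Aadd9: root A up a perfect fourth → D, giving Dadd9.
B7: root B up a perfect fourth → E, giving E7.
Cm: root C up a perfect fourth → F, giving Fm.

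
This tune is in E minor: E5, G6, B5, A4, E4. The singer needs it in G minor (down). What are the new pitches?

G4 Bb5 D5 C4 G3

From E down to G is a major sixth; apply that to each pitch.
E5 -> G4
G6 -> Bb5
B5 -> D5
A4 -> C4
E4 -> G3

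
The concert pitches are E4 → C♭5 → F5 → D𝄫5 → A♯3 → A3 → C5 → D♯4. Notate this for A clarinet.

G4 Ebb5 Ab5 Fbb5 C#4 C4 Eb5 F#4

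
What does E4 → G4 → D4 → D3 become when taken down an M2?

D4 F4 C4 C3

E4: a second down reaches D, and 2 semitones makes it D4.
G4 down a major second is F4.
D4 down a major second is C4.
D3: a second down reaches C, and 2 semitones makes it C3.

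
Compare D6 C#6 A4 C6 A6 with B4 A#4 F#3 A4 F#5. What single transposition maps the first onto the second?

down a minor tenth

Take the first pair: D6 → B4. D to B spans 10 letter names, so the interval is some kind of tenth.
B4 to D6 is 15 semitones, which makes it a minor tenth; the second version is lower, so the direction is down.
Checking another pair — A6 → F#5 — gives the same interval.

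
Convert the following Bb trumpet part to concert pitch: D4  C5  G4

C4 Bb4 F4

Written C4 on the Bb trumpet sounds as Bb3, a major second lower; apply that shift to every note.
D4 gives C4
C5 gives Bb4
G4 gives F4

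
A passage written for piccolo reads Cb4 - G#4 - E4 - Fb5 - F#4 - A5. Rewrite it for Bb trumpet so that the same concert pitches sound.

Db5 A#5 F#5 Gb6 G#5 B6

First find concert pitch: the piccolo sounds a perfect octave above written, so Cb4 G#4 E4 Fb5 F#4 A5 sounds Cb5 G#5 E5 Fb6 F#5 A6.
Then write for Bb trumpet: it sounds a major second below written, so the part must be a major second above concert.
Cb5 → Db5
G#5 → A#5
E5 → F#5
Fb6 → Gb6
F#5 → G#5
A6 → B6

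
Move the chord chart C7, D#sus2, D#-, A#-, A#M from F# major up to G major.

F# major up to G major is a minor second; each chord root moves by that interval while the quality stays the same.
C7: root C up a minor second → Db, giving Db7.
D#sus2: root D# up a minor second → E, giving Esus2.
D#-: root D# up a minor second → E, giving E-.
A#-: root A# up a minor second → B, giving B-.
A#M: root A# up a minor second → B, giving BM.

Db7 Esus2 E- B- BM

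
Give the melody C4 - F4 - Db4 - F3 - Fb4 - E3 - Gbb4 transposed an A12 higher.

C4 gives G#5
F4 gives C#6
Db4 gives A5
F3 gives C#5
Fb4 gives C6
E3 gives B#4
Gbb4 gives Db6

G#5 C#6 A5 C#5 C6 B#4 Db6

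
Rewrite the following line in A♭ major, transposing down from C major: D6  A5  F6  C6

C major to A♭ major down is a major third, so every note moves down by that interval.
D6 -> Bb5
A5 -> F5
F6 -> Db6
C6 -> Ab5

Bb5 F5 Db6 Ab5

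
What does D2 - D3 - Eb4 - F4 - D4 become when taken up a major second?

D2 up a major second is E2.
D3 up a major second is E3.
A major second up from Eb4 gives F4.
F4: a second up reaches G, and 2 semitones makes it G4.
D4: a second up reaches E, and 2 semitones makes it E4.

E2 E3 F4 G4 E4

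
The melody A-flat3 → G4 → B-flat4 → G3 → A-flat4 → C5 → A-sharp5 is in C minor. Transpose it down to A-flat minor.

Fb3 Eb4 Gb4 Eb3 Fb4 Ab4 F#5

C minor to A-flat minor down is a major third, so every note moves down by that interval.
Ab3 -> Fb3
G4 -> Eb4
Bb4 -> Gb4
G3 -> Eb3
Ab4 -> Fb4
C5 -> Ab4
A#5 -> F#5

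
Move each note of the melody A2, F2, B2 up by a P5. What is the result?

A2 becomes E3
F2 becomes C3
B2 becomes F#3

E3 C3 F#3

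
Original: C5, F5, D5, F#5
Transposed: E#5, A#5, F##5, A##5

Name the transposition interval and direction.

up an augmented third

From C5 to E#5 is 3 letter names — a third of some quality.
C5 to E#5 is 5 semitones, which makes it an augmented third; the second version is higher, so the direction is up.
Checking another pair — F#5 → A##5 — gives the same interval.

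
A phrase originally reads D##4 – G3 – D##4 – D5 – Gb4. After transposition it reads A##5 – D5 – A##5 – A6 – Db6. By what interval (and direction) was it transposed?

up a perfect twelfth

From D##4 to A##5 is 12 letter names — a twelfth of some quality.
D##4 to A##5 is 19 semitones, which makes it a perfect twelfth; the second version is higher, so the direction is up.
Checking another pair — Gb4 → Db6 — gives the same interval.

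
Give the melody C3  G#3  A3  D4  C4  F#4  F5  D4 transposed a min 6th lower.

A minor sixth down from C3 gives E2.
G#3 down a minor sixth is B#2.
A minor sixth down from A3 gives C#3.
D4: a sixth down reaches F, and 8 semitones makes it F#3.
C4: a sixth down reaches E, and 8 semitones makes it E3.
F#4: a sixth down reaches A, and 8 semitones makes it A#3.
A minor sixth down from F5 gives A4.
D4 down a minor sixth is F#3.

E2 B#2 C#3 F#3 E3 A#3 A4 F#3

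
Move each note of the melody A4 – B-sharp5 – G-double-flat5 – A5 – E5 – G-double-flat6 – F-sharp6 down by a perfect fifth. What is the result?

D4 E#5 Cbb5 D5 A4 Cbb6 B5

A4 to D4
B#5 to E#5
Gbb5 to Cbb5
A5 to D5
E5 to A4
Gbb6 to Cbb6
F#6 to B5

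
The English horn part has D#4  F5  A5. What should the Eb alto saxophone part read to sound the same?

E#4 G5 B5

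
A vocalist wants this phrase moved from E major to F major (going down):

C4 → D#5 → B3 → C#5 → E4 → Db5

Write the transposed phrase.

Db3 E4 C3 D4 F3 Ebb4

From E down to F is a major seventh; apply that to each pitch.
C4 gives Db3
D#5 gives E4
B3 gives C3
C#5 gives D4
E4 gives F3
Db5 gives Ebb4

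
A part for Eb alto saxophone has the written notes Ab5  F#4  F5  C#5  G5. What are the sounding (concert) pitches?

Cb5 A3 Ab4 E4 Bb4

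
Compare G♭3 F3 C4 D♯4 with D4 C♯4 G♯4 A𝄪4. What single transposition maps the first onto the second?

From Gb3 to D4 is 5 letter names — a fifth of some quality.
Gb3 to D4 is 8 semitones, which makes it an augmented fifth; the second version is higher, so the direction is up.
Checking another pair — D#4 → A##4 — gives the same interval.

up an augmented fifth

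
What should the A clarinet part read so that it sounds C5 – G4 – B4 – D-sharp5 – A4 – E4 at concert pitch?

The A clarinet sounds a minor third below written, so the written part must be a minor third above concert — transpose each note up.
C5 to Eb5
G4 to Bb4
B4 to D5
D#5 to F#5
A4 to C5
E4 to G4

Eb5 Bb4 D5 F#5 C5 G4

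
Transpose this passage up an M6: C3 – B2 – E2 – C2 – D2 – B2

A3 G#3 C#3 A2 B2 G#3

A major sixth up from C3 gives A3.
A major sixth up from B2 gives G#3.
E2: a sixth up reaches C, and 9 semitones makes it C#3.
C2: a sixth up reaches A, and 9 semitones makes it A2.
A major sixth up from D2 gives B2.
B2: a sixth up reaches G, and 9 semitones makes it G#3.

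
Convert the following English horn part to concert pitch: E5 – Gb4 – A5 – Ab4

Written C4 on the English horn sounds as F3, a perfect fifth lower; apply that shift to every note.
E5 gives A4
Gb4 gives Cb4
A5 gives D5
Ab4 gives Db4

A4 Cb4 D5 Db4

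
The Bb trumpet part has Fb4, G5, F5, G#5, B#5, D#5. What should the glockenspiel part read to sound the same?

Ebb2 F3 Eb3 F#3 A#3 C#3

First find concert pitch: the Bb trumpet sounds a major second below written, so Fb4 G5 F5 G#5 B#5 D#5 sounds Ebb4 F5 Eb5 F#5 A#5 C#5.
Then write for glockenspiel: it sounds a perfect fifteenth above written, so the part must be a perfect fifteenth below concert.
Ebb4 → Ebb2
F5 → F3
Eb5 → Eb3
F#5 → F#3
A#5 → A#3
C#5 → C#3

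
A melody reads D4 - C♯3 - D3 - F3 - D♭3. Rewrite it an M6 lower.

D4 down a major sixth is F3.
C#3 down a major sixth is E2.
A major sixth down from D3 gives F2.
F3: a sixth down reaches A, and 9 semitones makes it Ab2.
A major sixth down from Db3 gives Fb2.

F3 E2 F2 Ab2 Fb2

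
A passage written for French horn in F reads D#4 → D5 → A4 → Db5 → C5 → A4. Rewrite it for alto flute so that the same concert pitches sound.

First find concert pitch: the French horn in F sounds a perfect fifth below written, so D#4 D5 A4 Db5 C5 A4 sounds G#3 G4 D4 Gb4 F4 D4.
Then write for alto flute: it sounds a perfect fourth below written, so the part must be a perfect fourth above concert.
G#3 → C#4
G4 → C5
D4 → G4
Gb4 → Cb5
F4 → Bb4
D4 → G4

C#4 C5 G4 Cb5 Bb4 G4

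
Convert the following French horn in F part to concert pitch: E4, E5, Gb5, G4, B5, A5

The French horn in F sounds a perfect fifth below written, so transpose each written note down a perfect fifth.
E4 → A3
E5 → A4
Gb5 → Cb5
G4 → C4
B5 → E5
A5 → D5

A3 A4 Cb5 C4 E5 D5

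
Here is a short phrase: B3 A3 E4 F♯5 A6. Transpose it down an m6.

D#3 C#3 G#3 A#4 C#6

B3 down a minor sixth is D#3.
A3: a sixth down reaches C, and 8 semitones makes it C#3.
E4: a sixth down reaches G, and 8 semitones makes it G#3.
A minor sixth down from F#5 gives A#4.
A minor sixth down from A6 gives C#6.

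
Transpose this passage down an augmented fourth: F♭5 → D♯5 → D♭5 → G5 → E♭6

Cbb5 A4 Abb4 Db5 Bbb5

Fb5 to Cbb5
D#5 to A4
Db5 to Abb4
G5 to Db5
Eb6 to Bbb5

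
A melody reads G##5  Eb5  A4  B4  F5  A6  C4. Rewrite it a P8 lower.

G##4 Eb4 A3 B3 F4 A5 C3

A perfect octave down from G##5 gives G##4.
A perfect octave down from Eb5 gives Eb4.
A perfect octave down from A4 gives A3.
A perfect octave down from B4 gives B3.
F5 down a perfect octave is F4.
A6 down a perfect octave is A5.
A perfect octave down from C4 gives C3.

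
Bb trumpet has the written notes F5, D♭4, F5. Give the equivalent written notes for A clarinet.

First find concert pitch: the Bb trumpet sounds a major second below written, so F5 D♭4 F5 sounds Eb5 Cb4 Eb5.
Then write for A clarinet: it sounds a minor third below written, so the part must be a minor third above concert.
Eb5 → Gb5
Cb4 → Ebb4
Eb5 → Gb5

Gb5 Ebb4 Gb5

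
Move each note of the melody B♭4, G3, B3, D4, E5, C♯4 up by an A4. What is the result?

Bb4 up an augmented fourth is E5.
An augmented fourth up from G3 gives C#4.
B3 up an augmented fourth is E#4.
An augmented fourth up from D4 gives G#4.
E5 up an augmented fourth is A#5.
C#4 up an augmented fourth is F##4.

E5 C#4 E#4 G#4 A#5 F##4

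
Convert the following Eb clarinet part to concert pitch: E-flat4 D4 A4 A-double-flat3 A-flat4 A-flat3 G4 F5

The Eb clarinet sounds a minor third above written, so transpose each written note up a minor third.
Eb4 gives Gb4
D4 gives F4
A4 gives C5
Abb3 gives Cbb4
Ab4 gives Cb5
Ab3 gives Cb4
G4 gives Bb4
F5 gives Ab5

Gb4 F4 C5 Cbb4 Cb5 Cb4 Bb4 Ab5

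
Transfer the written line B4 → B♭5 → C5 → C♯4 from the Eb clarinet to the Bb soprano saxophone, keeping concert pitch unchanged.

E5 Eb6 F5 F#4

First find concert pitch: the Eb clarinet sounds a minor third above written, so B4 B♭5 C5 C♯4 sounds D5 Db6 Eb5 E4.
Then write for Bb soprano saxophone: it sounds a major second below written, so the part must be a major second above concert.
D5 → E5
Db6 → Eb6
Eb5 → F5
E4 → F#4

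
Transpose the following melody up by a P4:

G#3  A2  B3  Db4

C#4 D3 E4 Gb4

G#3: a fourth up reaches C, and 5 semitones makes it C#4.
A perfect fourth up from A2 gives D3.
B3 up a perfect fourth is E4.
Db4: a fourth up reaches G, and 5 semitones makes it Gb4.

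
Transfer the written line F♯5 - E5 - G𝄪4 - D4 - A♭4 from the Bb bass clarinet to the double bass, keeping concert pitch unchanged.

E5 D5 F##4 C4 Gb4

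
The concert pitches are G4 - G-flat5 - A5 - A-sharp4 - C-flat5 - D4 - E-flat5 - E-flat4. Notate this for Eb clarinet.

E4 Eb5 F#5 F##4 Ab4 B3 C5 C4

Written C4 sounds as Eb4 on the Eb clarinet, so concert pitches are written a minor third down.
G4 to E4
Gb5 to Eb5
A5 to F#5
A#4 to F##4
Cb5 to Ab4
D4 to B3
Eb5 to C5
Eb4 to C4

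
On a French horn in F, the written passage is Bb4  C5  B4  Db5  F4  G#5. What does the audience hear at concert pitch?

Eb4 F4 E4 Gb4 Bb3 C#5

Written C4 on the French horn in F sounds as F3, a perfect fifth lower; apply that shift to every note.
Bb4 becomes Eb4
C5 becomes F4
B4 becomes E4
Db5 becomes Gb4
F4 becomes Bb3
G#5 becomes C#5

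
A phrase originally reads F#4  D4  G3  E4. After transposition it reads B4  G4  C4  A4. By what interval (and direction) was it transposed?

From F#4 to B4 is 4 letter names — a fourth of some quality.
F#4 to B4 is 5 semitones, which makes it a perfect fourth; the second version is higher, so the direction is up.
Checking another pair — E4 → A4 — gives the same interval.

up a perfect fourth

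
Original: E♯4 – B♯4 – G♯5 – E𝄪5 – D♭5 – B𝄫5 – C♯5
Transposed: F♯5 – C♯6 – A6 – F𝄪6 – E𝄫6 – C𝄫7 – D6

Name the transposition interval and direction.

up a minor ninth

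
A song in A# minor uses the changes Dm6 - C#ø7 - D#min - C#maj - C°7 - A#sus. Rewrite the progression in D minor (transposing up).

A# minor up to D minor is a diminished fourth; each chord root moves by that interval while the quality stays the same.
Dm6: root D up a diminished fourth → Gb, giving Gbm6.
C#ø7: root C# up a diminished fourth → F, giving Fø7.
D#min: root D# up a diminished fourth → G, giving Gmin.
C#maj: root C# up a diminished fourth → F, giving Fmaj.
C°7: root C up a diminished fourth → Fb, giving Fb°7.
A#sus: root A# up a diminished fourth → D, giving Dsus.

Gbm6 Fø7 Gmin Fmaj Fb°7 Dsus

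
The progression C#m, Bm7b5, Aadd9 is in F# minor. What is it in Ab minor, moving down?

Ebm Dbm7b5 Cbadd9

F# minor down to Ab minor is an augmented sixth; each chord root moves by that interval while the quality stays the same.
C#m: root C# down an augmented sixth → Eb, giving Ebm.
Bm7b5: root B down an augmented sixth → Db, giving Dbm7b5.
Aadd9: root A down an augmented sixth → Cb, giving Cbadd9.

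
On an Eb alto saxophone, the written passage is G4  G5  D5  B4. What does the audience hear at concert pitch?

Written C4 on the Eb alto saxophone sounds as Eb3, a major sixth lower; apply that shift to every note.
G4 → Bb3
G5 → Bb4
D5 → F4
B4 → D4

Bb3 Bb4 F4 D4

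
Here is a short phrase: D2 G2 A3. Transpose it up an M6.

A major sixth up from D2 gives B2.
A major sixth up from G2 gives E3.
A3 up a major sixth is F#4.

B2 E3 F#4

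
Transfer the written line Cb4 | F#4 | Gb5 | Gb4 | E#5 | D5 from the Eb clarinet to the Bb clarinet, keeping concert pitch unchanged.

Fb4 B4 Cb6 Cb5 A#5 G5

First find concert pitch: the Eb clarinet sounds a minor third above written, so Cb4 F#4 Gb5 Gb4 E#5 D5 sounds Ebb4 A4 Bbb5 Bbb4 G#5 F5.
Then write for Bb clarinet: it sounds a major second below written, so the part must be a major second above concert.
Ebb4 → Fb4
A4 → B4
Bbb5 → Cb6
Bbb4 → Cb5
G#5 → A#5
F5 → G5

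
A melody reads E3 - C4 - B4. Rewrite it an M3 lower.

C3 Ab3 G4

E3 becomes C3
C4 becomes Ab3
B4 becomes G4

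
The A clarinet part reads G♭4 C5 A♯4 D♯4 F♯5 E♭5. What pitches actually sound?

Eb4 A4 F##4 B#3 D#5 C5

The A clarinet sounds a minor third below written, so transpose each written note down a minor third.
Gb4 to Eb4
C5 to A4
A#4 to F##4
D#4 to B#3
F#5 to D#5
Eb5 to C5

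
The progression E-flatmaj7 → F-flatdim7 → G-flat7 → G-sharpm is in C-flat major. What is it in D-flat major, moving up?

C-flat major up to D-flat major is a major second; each chord root moves by that interval while the quality stays the same.
E-flatmaj7: root E-flat up a major second → F, giving Fmaj7.
F-flatdim7: root F-flat up a major second → Gb, giving Gbdim7.
G-flat7: root G-flat up a major second → Ab, giving Ab7.
G-sharpm: root G-sharp up a major second → A#, giving A#m.

Fmaj7 Gbdim7 Ab7 A#m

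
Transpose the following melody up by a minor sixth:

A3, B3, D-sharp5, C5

A3 → F4
B3 → G4
D#5 → B5
C5 → Ab5

F4 G4 B5 Ab5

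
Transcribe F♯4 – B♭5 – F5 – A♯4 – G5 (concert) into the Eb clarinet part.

The Eb clarinet sounds a minor third above written, so the written part must be a minor third below concert — transpose each note down.
F#4 to D#4
Bb5 to G5
F5 to D5
A#4 to F##4
G5 to E5

D#4 G5 D5 F##4 E5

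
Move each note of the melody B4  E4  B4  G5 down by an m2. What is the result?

A#4 D#4 A#4 F#5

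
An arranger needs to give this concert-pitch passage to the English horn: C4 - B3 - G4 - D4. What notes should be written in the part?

G4 F#4 D5 A4

Written C4 sounds as F3 on the English horn, so concert pitches are written a perfect fifth up.
C4 gives G4
B3 gives F#4
G4 gives D5
D4 gives A4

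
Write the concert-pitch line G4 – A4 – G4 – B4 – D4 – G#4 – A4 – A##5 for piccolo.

G3 A3 G3 B3 D3 G#3 A3 A##4

The piccolo sounds a perfect octave above written, so the written part must be a perfect octave below concert — transpose each note down.
G4 → G3
A4 → A3
G4 → G3
B4 → B3
D4 → D3
G#4 → G#3
A4 → A3
A##5 → A##4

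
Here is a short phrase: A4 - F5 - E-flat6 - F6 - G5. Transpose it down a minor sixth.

C#4 A4 G5 A5 B4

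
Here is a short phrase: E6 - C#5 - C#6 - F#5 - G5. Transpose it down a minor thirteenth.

E6: a thirteenth down reaches G, and 20 semitones makes it G#4.
A minor thirteenth down from C#5 gives E#3.
A minor thirteenth down from C#6 gives E#4.
F#5: a thirteenth down reaches A, and 20 semitones makes it A#3.
A minor thirteenth down from G5 gives B3.

G#4 E#3 E#4 A#3 B3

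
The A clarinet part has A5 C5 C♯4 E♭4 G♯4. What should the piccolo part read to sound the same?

F#4 A3 A#2 C3 E#3

First find concert pitch: the A clarinet sounds a minor third below written, so A5 C5 C♯4 E♭4 G♯4 sounds F#5 A4 A#3 C4 E#4.
Then write for piccolo: it sounds a perfect octave above written, so the part must be a perfect octave below concert.
F#5 → F#4
A4 → A3
A#3 → A#2
C4 → C3
E#4 → E#3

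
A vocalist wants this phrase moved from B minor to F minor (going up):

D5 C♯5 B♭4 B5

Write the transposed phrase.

From B up to F is a diminished fifth; apply that to each pitch.
D5 to Ab5
C#5 to G5
Bb4 to Fb5
B5 to F6

Ab5 G5 Fb5 F6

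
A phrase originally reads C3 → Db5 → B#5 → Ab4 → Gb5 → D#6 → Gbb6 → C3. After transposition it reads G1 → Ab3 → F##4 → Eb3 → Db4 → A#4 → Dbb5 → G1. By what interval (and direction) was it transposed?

Take the first pair: C3 → G1. C to G spans 11 letter names, so the interval is some kind of eleventh.
G1 to C3 is 17 semitones, which makes it a perfect eleventh; the second version is lower, so the direction is down.
Checking another pair — C3 → G1 — gives the same interval.

down a perfect eleventh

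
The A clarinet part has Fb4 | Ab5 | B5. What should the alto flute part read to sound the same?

First find concert pitch: the A clarinet sounds a minor third below written, so Fb4 Ab5 B5 sounds Db4 F5 G#5.
Then write for alto flute: it sounds a perfect fourth below written, so the part must be a perfect fourth above concert.
Db4 → Gb4
F5 → Bb5
G#5 → C#6

Gb4 Bb5 C#6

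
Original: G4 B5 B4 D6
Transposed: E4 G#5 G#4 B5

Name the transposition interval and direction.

Take the first pair: G4 → E4. G to E spans 3 letter names, so the interval is some kind of third.
E4 to G4 is 3 semitones, which makes it a minor third; the second version is lower, so the direction is down.
Checking another pair — D6 → B5 — gives the same interval.

down a minor third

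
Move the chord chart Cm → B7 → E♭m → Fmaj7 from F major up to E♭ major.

Bbm A7 Dbm Ebmaj7

F major up to E♭ major is a minor seventh; each chord root moves by that interval while the quality stays the same.
Cm: root C up a minor seventh → Bb, giving Bbm.
B7: root B up a minor seventh → A, giving A7.
E♭m: root E♭ up a minor seventh → Db, giving Dbm.
Fmaj7: root F up a minor seventh → Eb, giving Ebmaj7.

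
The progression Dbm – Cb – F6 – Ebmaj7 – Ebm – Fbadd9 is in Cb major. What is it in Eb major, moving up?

Cb major up to Eb major is a major third; each chord root moves by that interval while the quality stays the same.
Dbm: root Db up a major third → F, giving Fm.
Cb: root Cb up a major third → Eb, giving Eb.
F6: root F up a major third → A, giving A6.
Ebmaj7: root Eb up a major third → G, giving Gmaj7.
Ebm: root Eb up a major third → G, giving Gm.
Fbadd9: root Fb up a major third → Ab, giving Abadd9.

Fm Eb A6 Gmaj7 Gm Abadd9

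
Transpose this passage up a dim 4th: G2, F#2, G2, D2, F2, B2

A diminished fourth up from G2 gives Cb3.
F#2 up a diminished fourth is Bb2.
G2: a fourth up reaches C, and 4 semitones makes it Cb3.
A diminished fourth up from D2 gives Gb2.
A diminished fourth up from F2 gives Bbb2.
B2 up a diminished fourth is Eb3.

Cb3 Bb2 Cb3 Gb2 Bbb2 Eb3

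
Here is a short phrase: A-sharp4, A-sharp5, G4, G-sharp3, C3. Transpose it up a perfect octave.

A#4 to A#5
A#5 to A#6
G4 to G5
G#3 to G#4
C3 to C4

A#5 A#6 G5 G#4 C4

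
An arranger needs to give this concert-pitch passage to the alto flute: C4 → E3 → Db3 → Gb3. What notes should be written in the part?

F4 A3 Gb3 Cb4

The alto flute sounds a perfect fourth below written, so the written part must be a perfect fourth above concert — transpose each note up.
C4 gives F4
E3 gives A3
Db3 gives Gb3
Gb3 gives Cb4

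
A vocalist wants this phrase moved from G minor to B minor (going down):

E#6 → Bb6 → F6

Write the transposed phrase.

From G down to B is a minor sixth; apply that to each pitch.
E#6 -> G##5
Bb6 -> D6
F6 -> A5

G##5 D6 A5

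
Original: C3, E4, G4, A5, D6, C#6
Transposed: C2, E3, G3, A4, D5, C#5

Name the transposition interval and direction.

down a perfect octave

Take the first pair: C3 → C2. C to C spans 8 letter names, so the interval is some kind of octave.
C2 to C3 is 12 semitones, which makes it a perfect octave; the second version is lower, so the direction is down.
Checking another pair — C#6 → C#5 — gives the same interval.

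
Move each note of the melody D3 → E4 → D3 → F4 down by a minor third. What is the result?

B2 C#4 B2 D4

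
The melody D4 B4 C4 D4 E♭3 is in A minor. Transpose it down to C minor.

F3 D4 Eb3 F3 Gb2

From A down to C is a major sixth; apply that to each pitch.
D4 -> F3
B4 -> D4
C4 -> Eb3
D4 -> F3
Eb3 -> Gb2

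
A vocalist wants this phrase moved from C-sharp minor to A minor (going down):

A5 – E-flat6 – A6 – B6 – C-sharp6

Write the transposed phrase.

F5 Cb6 F6 G6 A5

From C-sharp down to A is a major third; apply that to each pitch.
A5 → F5
Eb6 → Cb6
A6 → F6
B6 → G6
C#6 → A5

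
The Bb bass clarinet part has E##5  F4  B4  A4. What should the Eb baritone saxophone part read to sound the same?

First find concert pitch: the Bb bass clarinet sounds a major ninth below written, so E##5 F4 B4 A4 sounds D##4 Eb3 A3 G3.
Then write for Eb baritone saxophone: it sounds a major thirteenth below written, so the part must be a major thirteenth above concert.
D##4 → B##5
Eb3 → C5
A3 → F#5
G3 → E5

B##5 C5 F#5 E5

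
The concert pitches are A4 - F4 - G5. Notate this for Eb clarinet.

F#4 D4 E5

The Eb clarinet sounds a minor third above written, so the written part must be a minor third below concert — transpose each note down.
A4 → F#4
F4 → D4
G5 → E5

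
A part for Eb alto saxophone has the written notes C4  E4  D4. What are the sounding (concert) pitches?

Eb3 G3 F3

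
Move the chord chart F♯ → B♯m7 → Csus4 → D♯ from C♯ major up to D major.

G C#m7 Dbsus4 E

C♯ major up to D major is a minor second; each chord root moves by that interval while the quality stays the same.
F♯: root F♯ up a minor second → G, giving G.
B♯m7: root B♯ up a minor second → C#, giving C#m7.
Csus4: root C up a minor second → Db, giving Dbsus4.
D♯: root D♯ up a minor second → E, giving E.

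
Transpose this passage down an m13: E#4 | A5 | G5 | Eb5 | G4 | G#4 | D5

G##2 C#4 B3 G3 B2 B#2 F#3

E#4 down a minor thirteenth is G##2.
A minor thirteenth down from A5 gives C#4.
A minor thirteenth down from G5 gives B3.
A minor thirteenth down from Eb5 gives G3.
A minor thirteenth down from G4 gives B2.
G#4: a thirteenth down reaches B, and 20 semitones makes it B#2.
D5 down a minor thirteenth is F#3.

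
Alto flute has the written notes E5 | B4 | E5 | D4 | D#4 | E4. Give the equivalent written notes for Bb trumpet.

C#5 G#4 C#5 B3 B#3 C#4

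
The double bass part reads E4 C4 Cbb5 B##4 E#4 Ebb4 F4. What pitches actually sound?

E3 C3 Cbb4 B##3 E#3 Ebb3 F3

The double bass sounds a perfect octave below written, so transpose each written note down a perfect octave.
E4 becomes E3
C4 becomes C3
Cbb5 becomes Cbb4
B##4 becomes B##3
E#4 becomes E#3
Ebb4 becomes Ebb3
F4 becomes F3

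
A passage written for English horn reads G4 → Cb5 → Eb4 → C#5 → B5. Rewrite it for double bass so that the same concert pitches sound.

C5 Fb5 Ab4 F#5 E6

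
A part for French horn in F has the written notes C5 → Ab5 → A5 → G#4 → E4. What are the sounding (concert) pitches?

F4 Db5 D5 C#4 A3

The French horn in F sounds a perfect fifth below written, so transpose each written note down a perfect fifth.
C5 to F4
Ab5 to Db5
A5 to D5
G#4 to C#4
E4 to A3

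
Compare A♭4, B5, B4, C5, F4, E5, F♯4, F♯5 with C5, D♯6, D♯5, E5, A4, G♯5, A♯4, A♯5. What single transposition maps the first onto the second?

up a major third

Take the first pair: Ab4 → C5. A to C spans 3 letter names, so the interval is some kind of third.
Ab4 to C5 is 4 semitones, which makes it a major third; the second version is higher, so the direction is up.
Checking another pair — F#5 → A#5 — gives the same interval.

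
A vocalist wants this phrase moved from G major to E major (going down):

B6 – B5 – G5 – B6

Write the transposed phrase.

G major to E major down is a minor third, so every note moves down by that interval.
B6 -> G#6
B5 -> G#5
G5 -> E5
B6 -> G#6

G#6 G#5 E5 G#6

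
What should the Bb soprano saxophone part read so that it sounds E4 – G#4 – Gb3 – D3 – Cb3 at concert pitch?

The Bb soprano saxophone sounds a major second below written, so the written part must be a major second above concert — transpose each note up.
E4 gives F#4
G#4 gives A#4
Gb3 gives Ab3
D3 gives E3
Cb3 gives Db3

F#4 A#4 Ab3 E3 Db3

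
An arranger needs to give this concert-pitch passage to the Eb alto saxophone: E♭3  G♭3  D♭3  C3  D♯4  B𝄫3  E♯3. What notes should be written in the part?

C4 Eb4 Bb3 A3 B#4 Gb4 C##4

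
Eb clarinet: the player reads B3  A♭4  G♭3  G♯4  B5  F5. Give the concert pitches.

D4 Cb5 Bbb3 B4 D6 Ab5

The Eb clarinet sounds a minor third above written, so transpose each written note up a minor third.
B3 gives D4
Ab4 gives Cb5
Gb3 gives Bbb3
G#4 gives B4
B5 gives D6
F5 gives Ab5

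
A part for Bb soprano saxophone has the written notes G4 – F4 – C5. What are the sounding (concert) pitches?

Written C4 on the Bb soprano saxophone sounds as Bb3, a major second lower; apply that shift to every note.
G4 to F4
F4 to Eb4
C5 to Bb4

F4 Eb4 Bb4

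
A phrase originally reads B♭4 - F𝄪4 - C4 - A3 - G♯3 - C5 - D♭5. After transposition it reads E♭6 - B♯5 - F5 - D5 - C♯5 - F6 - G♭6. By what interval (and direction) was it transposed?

up a perfect eleventh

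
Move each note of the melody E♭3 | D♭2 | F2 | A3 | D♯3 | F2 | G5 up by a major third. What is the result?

Eb3: a third up reaches G, and 4 semitones makes it G3.
Db2 up a major third is F2.
F2: a third up reaches A, and 4 semitones makes it A2.
A major third up from A3 gives C#4.
D#3: a third up reaches F, and 4 semitones makes it F##3.
F2: a third up reaches A, and 4 semitones makes it A2.
A major third up from G5 gives B5.

G3 F2 A2 C#4 F##3 A2 B5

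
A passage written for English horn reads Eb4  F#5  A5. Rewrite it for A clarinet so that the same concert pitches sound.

Cb4 D5 F5

First find concert pitch: the English horn sounds a perfect fifth below written, so Eb4 F#5 A5 sounds Ab3 B4 D5.
Then write for A clarinet: it sounds a minor third below written, so the part must be a minor third above concert.
Ab3 → Cb4
B4 → D5
D5 → F5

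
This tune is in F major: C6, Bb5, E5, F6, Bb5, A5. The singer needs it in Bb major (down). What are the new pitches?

F5 Eb5 A4 Bb5 Eb5 D5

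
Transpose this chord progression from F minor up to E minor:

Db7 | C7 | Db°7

F minor up to E minor is a major seventh; each chord root moves by that interval while the quality stays the same.
Db7: root Db up a major seventh → C, giving C7.
C7: root C up a major seventh → B, giving B7.
Db°7: root Db up a major seventh → C, giving C°7.

C7 B7 C°7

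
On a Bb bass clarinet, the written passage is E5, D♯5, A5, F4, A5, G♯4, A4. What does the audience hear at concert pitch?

D4 C#4 G4 Eb3 G4 F#3 G3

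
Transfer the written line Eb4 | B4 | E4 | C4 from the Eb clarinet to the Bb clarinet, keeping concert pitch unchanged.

Ab4 E5 A4 F4

First find concert pitch: the Eb clarinet sounds a minor third above written, so Eb4 B4 E4 C4 sounds Gb4 D5 G4 Eb4.
Then write for Bb clarinet: it sounds a major second below written, so the part must be a major second above concert.
Gb4 → Ab4
D5 → E5
G4 → A4
Eb4 → F4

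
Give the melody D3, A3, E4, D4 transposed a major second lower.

D3 down a major second is C3.
A major second down from A3 gives G3.
A major second down from E4 gives D4.
A major second down from D4 gives C4.

C3 G3 D4 C4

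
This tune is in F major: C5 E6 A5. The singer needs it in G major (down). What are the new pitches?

D4 F#5 B4

From F down to G is a minor seventh; apply that to each pitch.
C5 to D4
E6 to F#5
A5 to B4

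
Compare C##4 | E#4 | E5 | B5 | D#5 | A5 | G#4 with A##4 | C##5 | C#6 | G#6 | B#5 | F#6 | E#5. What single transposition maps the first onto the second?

up a major sixth

From C##4 to A##4 is 6 letter names — a sixth of some quality.
C##4 to A##4 is 9 semitones, which makes it a major sixth; the second version is higher, so the direction is up.
Checking another pair — G#4 → E#5 — gives the same interval.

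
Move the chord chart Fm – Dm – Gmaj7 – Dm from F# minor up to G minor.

F# minor up to G minor is a minor second; each chord root moves by that interval while the quality stays the same.
Fm: root F up a minor second → Gb, giving Gbm.
Dm: root D up a minor second → Eb, giving Ebm.
Gmaj7: root G up a minor second → Ab, giving Abmaj7.
Dm: root D up a minor second → Eb, giving Ebm.

Gbm Ebm Abmaj7 Ebm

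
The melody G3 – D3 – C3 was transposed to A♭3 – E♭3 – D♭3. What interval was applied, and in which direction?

up a minor second

From G3 to Ab3 is 2 letter names — a second of some quality.
G3 to Ab3 is 1 semitone, which makes it a minor second; the second version is higher, so the direction is up.
Checking another pair — C3 → Db3 — gives the same interval.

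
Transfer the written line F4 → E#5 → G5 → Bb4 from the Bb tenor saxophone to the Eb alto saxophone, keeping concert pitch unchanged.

C4 B#4 D5 F4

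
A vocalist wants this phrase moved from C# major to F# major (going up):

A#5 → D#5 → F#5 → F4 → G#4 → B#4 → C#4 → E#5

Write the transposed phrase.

From C# up to F# is a perfect fourth; apply that to each pitch.
A#5 becomes D#6
D#5 becomes G#5
F#5 becomes B5
F4 becomes Bb4
G#4 becomes C#5
B#4 becomes E#5
C#4 becomes F#4
E#5 becomes A#5

D#6 G#5 B5 Bb4 C#5 E#5 F#4 A#5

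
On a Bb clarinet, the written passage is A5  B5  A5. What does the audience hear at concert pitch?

G5 A5 G5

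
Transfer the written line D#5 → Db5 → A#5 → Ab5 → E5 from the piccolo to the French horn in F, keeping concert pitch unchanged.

First find concert pitch: the piccolo sounds a perfect octave above written, so D#5 Db5 A#5 Ab5 E5 sounds D#6 Db6 A#6 Ab6 E6.
Then write for French horn in F: it sounds a perfect fifth below written, so the part must be a perfect fifth above concert.
D#6 → A#6
Db6 → Ab6
A#6 → E#7
Ab6 → Eb7
E6 → B6

A#6 Ab6 E#7 Eb7 B6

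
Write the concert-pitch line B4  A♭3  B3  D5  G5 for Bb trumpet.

C#5 Bb3 C#4 E5 A5

The Bb trumpet sounds a major second below written, so the written part must be a major second above concert — transpose each note up.
B4 becomes C#5
Ab3 becomes Bb3
B3 becomes C#4
D5 becomes E5
G5 becomes A5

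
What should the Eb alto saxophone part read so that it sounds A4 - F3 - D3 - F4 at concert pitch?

F#5 D4 B3 D5

Written C4 sounds as Eb3 on the Eb alto saxophone, so concert pitches are written a major sixth up.
A4 to F#5
F3 to D4
D3 to B3
F4 to D5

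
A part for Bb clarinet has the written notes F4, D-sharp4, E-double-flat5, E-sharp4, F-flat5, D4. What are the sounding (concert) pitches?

Written C4 on the Bb clarinet sounds as Bb3, a major second lower; apply that shift to every note.
F4 → Eb4
D#4 → C#4
Ebb5 → Dbb5
E#4 → D#4
Fb5 → Ebb5
D4 → C4

Eb4 C#4 Dbb5 D#4 Ebb5 C4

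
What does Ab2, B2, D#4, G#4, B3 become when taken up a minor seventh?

Ab2 to Gb3
B2 to A3
D#4 to C#5
G#4 to F#5
B3 to A4

Gb3 A3 C#5 F#5 A4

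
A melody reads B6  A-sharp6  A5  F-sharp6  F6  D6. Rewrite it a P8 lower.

B6 gives B5
A#6 gives A#5
A5 gives A4
F#6 gives F#5
F6 gives F5
D6 gives D5

B5 A#5 A4 F#5 F5 D5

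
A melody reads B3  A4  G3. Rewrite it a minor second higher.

C4 Bb4 Ab3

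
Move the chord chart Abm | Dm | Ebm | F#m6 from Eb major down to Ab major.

Dbm Gm Abm Bm6

Eb major down to Ab major is a perfect fifth; each chord root moves by that interval while the quality stays the same.
Abm: root Ab down a perfect fifth → Db, giving Dbm.
Dm: root D down a perfect fifth → G, giving Gm.
Ebm: root Eb down a perfect fifth → Ab, giving Abm.
F#m6: root F# down a perfect fifth → B, giving Bm6.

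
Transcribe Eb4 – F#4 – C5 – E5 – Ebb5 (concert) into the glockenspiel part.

Eb2 F#2 C3 E3 Ebb3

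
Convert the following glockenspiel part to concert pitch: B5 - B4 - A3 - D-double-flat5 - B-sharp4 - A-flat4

B7 B6 A5 Dbb7 B#6 Ab6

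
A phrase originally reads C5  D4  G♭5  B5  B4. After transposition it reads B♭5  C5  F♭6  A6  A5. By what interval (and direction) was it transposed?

Take the first pair: C5 → Bb5. C to B spans 7 letter names, so the interval is some kind of seventh.
C5 to Bb5 is 10 semitones, which makes it a minor seventh; the second version is higher, so the direction is up.
Checking another pair — B4 → A5 — gives the same interval.

up a minor seventh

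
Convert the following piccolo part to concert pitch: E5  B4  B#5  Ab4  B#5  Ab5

Written C4 on the piccolo sounds as C5, a perfect octave higher; apply that shift to every note.
E5 to E6
B4 to B5
B#5 to B#6
Ab4 to Ab5
B#5 to B#6
Ab5 to Ab6

E6 B5 B#6 Ab5 B#6 Ab6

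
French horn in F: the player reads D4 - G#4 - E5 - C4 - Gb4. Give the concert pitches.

G3 C#4 A4 F3 Cb4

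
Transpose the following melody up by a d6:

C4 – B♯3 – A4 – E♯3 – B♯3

C4 up a diminished sixth is Abb4.
B#3: a sixth up reaches G, and 7 semitones makes it G4.
A diminished sixth up from A4 gives Fb5.
A diminished sixth up from E#3 gives C4.
B#3: a sixth up reaches G, and 7 semitones makes it G4.

Abb4 G4 Fb5 C4 G4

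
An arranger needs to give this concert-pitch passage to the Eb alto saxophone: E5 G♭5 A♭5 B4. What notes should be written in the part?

C#6 Eb6 F6 G#5

Written C4 sounds as Eb3 on the Eb alto saxophone, so concert pitches are written a major sixth up.
E5 → C#6
Gb5 → Eb6
Ab5 → F6
B4 → G#5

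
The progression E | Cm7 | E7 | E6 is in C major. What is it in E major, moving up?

C major up to E major is a major third; each chord root moves by that interval while the quality stays the same.
E: root E up a major third → G#, giving G#.
Cm7: root C up a major third → E, giving Em7.
E7: root E up a major third → G#, giving G#7.
E6: root E up a major third → G#, giving G#6.

G# Em7 G#7 G#6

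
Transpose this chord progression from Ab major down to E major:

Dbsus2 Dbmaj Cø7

Asus2 Amaj G#ø7

Ab major down to E major is a diminished fourth; each chord root moves by that interval while the quality stays the same.
Dbsus2: root Db down a diminished fourth → A, giving Asus2.
Dbmaj: root Db down a diminished fourth → A, giving Amaj.
Cø7: root C down a diminished fourth → G#, giving G#ø7.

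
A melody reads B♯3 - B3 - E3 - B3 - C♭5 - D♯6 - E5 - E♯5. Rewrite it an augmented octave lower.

B2 Bb2 Eb2 Bb2 Cbb4 D5 Eb4 E4

B#3 becomes B2
B3 becomes Bb2
E3 becomes Eb2
B3 becomes Bb2
Cb5 becomes Cbb4
D#6 becomes D5
E5 becomes Eb4
E#5 becomes E4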